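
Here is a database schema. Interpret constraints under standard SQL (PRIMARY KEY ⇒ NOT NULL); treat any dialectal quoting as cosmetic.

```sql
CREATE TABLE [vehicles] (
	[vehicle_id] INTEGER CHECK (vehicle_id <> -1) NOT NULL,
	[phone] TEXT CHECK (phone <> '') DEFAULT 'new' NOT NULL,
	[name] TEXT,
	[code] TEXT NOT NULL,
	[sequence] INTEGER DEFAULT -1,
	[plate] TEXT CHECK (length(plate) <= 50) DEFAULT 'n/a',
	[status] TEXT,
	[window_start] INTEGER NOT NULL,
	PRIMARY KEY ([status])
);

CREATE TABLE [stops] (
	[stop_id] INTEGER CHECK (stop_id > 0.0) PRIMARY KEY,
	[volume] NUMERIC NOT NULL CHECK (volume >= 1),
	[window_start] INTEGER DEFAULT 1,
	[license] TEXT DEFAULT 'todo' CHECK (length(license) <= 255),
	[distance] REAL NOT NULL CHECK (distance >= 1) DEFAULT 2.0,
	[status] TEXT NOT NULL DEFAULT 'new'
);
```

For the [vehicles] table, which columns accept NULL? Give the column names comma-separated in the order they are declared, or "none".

name, sequence, plate

- vehicle_id: declared NOT NULL → not nullable.
- phone: declared NOT NULL → not nullable.
- name: no NOT NULL constraint applies → nullable.
- code: declared NOT NULL → not nullable.
- sequence: DEFAULT only fills an omitted column; an explicit NULL is still allowed → nullable.
- plate: CHECK does not forbid NULL (a CHECK constraint passes when its expression is NULL) → nullable.
- status: part of the PRIMARY KEY, which implies NOT NULL → not nullable.
- window_start: declared NOT NULL → not nullable.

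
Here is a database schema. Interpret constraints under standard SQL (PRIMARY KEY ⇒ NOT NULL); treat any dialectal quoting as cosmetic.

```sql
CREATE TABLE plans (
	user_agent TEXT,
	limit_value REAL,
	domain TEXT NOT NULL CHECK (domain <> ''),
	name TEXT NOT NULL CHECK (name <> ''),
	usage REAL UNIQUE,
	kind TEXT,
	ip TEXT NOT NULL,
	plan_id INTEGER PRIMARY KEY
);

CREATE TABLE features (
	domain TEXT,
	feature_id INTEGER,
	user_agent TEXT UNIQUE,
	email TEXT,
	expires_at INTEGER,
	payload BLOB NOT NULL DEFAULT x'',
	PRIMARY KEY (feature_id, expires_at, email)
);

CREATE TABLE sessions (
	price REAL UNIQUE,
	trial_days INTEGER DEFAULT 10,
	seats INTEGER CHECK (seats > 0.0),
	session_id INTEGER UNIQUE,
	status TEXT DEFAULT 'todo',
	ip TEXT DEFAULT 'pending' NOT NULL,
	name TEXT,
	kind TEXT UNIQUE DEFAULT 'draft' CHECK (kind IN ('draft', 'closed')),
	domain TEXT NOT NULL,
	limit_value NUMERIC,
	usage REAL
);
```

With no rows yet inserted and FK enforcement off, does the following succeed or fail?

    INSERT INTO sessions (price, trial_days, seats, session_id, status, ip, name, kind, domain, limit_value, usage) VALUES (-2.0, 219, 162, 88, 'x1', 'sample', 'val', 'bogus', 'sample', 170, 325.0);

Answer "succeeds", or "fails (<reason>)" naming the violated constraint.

fails (CHECK on kind)

The value 'bogus' for kind violates CHECK (kind IN ('draft', 'closed')).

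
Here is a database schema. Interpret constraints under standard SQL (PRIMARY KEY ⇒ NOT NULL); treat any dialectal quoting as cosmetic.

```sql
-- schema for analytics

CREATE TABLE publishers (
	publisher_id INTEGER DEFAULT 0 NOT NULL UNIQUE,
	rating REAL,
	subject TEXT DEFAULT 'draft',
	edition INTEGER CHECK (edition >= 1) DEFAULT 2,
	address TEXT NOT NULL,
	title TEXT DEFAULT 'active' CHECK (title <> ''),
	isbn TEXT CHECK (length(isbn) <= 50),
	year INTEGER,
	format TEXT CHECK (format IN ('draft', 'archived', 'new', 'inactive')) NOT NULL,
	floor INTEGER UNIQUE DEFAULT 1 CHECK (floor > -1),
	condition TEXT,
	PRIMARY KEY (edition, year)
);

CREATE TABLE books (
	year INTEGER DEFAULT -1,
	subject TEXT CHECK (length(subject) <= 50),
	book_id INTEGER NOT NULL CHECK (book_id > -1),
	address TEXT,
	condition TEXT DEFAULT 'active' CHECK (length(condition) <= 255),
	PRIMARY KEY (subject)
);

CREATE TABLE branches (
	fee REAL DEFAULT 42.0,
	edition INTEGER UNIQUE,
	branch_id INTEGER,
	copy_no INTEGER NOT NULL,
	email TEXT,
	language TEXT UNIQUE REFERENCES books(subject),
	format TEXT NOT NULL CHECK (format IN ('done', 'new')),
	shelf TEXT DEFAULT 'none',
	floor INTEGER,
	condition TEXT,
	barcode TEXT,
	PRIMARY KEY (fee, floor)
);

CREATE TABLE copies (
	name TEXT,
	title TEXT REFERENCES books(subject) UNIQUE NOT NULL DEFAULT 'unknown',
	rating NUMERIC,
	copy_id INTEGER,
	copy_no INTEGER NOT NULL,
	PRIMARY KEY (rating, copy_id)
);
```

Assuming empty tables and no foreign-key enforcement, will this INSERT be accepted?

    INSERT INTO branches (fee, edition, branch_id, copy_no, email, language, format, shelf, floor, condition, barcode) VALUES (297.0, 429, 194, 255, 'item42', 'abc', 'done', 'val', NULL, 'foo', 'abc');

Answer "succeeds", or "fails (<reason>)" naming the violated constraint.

fails (NOT NULL on floor)

floor is explicitly set to NULL, but floor is part of the PRIMARY KEY (implied NOT NULL).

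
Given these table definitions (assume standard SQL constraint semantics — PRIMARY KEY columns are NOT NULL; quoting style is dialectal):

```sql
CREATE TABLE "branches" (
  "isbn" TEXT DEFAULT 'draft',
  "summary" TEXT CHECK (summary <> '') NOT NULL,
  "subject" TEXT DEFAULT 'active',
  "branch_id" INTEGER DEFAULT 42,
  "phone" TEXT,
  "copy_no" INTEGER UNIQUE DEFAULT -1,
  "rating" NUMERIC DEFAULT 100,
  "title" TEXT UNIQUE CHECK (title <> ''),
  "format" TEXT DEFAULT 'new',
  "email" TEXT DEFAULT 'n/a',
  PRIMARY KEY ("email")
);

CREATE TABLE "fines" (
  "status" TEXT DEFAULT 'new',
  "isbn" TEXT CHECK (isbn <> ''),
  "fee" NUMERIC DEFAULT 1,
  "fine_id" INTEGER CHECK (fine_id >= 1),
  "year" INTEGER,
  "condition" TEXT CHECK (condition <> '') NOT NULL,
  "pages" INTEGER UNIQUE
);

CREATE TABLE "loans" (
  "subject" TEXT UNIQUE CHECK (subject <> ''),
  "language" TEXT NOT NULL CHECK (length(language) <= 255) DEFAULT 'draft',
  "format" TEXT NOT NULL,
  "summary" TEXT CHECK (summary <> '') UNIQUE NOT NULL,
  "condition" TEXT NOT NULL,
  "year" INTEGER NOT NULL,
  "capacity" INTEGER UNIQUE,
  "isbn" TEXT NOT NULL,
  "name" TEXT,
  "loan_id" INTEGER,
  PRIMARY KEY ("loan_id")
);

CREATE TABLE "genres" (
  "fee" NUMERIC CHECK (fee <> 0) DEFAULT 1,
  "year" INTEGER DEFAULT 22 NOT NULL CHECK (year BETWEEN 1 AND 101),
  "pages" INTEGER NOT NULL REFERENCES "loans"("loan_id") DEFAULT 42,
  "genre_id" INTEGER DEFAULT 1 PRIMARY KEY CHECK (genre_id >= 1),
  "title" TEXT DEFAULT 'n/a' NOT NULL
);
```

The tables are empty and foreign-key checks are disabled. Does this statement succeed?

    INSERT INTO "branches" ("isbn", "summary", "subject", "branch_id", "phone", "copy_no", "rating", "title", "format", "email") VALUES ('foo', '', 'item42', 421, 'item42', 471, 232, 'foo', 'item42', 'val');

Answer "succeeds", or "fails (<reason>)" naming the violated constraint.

fails (CHECK on summary)

The value '' for summary violates CHECK (summary <> '').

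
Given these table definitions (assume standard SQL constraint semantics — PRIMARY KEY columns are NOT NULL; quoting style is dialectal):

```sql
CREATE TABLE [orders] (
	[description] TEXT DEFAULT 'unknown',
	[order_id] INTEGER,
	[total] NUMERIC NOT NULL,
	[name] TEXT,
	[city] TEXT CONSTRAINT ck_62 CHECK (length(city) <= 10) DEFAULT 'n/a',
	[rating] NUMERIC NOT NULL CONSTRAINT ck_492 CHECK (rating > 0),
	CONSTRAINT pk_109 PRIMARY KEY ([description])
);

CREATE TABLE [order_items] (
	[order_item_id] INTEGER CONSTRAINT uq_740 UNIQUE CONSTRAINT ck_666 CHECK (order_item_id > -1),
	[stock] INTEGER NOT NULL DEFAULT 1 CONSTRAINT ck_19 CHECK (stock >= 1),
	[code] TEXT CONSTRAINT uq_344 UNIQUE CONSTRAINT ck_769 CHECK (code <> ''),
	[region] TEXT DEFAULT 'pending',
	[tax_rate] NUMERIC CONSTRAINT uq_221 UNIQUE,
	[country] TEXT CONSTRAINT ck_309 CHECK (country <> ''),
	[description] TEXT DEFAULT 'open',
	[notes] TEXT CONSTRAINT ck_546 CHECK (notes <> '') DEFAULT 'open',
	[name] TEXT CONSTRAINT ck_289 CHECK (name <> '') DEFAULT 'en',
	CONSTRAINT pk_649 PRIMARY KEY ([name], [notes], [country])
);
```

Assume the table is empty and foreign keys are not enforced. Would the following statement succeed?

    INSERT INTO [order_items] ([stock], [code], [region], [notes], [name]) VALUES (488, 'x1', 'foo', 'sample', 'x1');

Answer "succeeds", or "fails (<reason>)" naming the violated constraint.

fails (NOT NULL on country)

country is omitted from the column list and has no DEFAULT, so it would receive NULL.
But country is part of the PRIMARY KEY (implied NOT NULL).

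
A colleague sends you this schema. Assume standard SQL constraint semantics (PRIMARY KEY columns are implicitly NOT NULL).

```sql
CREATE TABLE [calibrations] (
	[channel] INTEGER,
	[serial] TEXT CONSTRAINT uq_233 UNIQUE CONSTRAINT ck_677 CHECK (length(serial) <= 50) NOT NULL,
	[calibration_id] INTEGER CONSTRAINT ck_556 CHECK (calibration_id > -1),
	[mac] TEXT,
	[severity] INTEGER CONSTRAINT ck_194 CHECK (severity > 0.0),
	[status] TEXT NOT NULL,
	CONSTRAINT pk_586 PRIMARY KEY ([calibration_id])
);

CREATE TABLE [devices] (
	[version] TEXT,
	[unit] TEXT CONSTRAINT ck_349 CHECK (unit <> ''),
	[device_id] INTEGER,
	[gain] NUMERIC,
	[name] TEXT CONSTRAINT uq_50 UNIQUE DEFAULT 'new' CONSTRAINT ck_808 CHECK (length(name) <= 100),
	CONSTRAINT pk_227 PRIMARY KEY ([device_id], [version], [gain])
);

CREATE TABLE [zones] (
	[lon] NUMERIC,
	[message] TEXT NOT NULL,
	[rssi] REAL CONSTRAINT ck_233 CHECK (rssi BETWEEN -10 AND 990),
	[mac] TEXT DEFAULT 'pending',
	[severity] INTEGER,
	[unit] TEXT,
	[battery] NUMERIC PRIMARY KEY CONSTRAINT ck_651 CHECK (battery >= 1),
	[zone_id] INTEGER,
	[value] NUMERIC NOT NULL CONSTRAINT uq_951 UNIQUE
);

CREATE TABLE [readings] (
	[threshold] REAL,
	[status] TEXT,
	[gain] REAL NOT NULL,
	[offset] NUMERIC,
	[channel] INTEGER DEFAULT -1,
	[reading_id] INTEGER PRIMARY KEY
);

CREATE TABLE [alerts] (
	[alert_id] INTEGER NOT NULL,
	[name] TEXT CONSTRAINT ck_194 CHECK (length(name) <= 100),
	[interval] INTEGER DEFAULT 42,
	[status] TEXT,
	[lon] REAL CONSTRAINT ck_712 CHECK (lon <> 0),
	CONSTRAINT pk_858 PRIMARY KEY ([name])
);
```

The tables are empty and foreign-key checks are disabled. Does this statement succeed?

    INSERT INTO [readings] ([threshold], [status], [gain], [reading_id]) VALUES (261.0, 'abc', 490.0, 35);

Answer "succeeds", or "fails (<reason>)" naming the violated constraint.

succeeds

NOT NULL columns: gain is supplied; reading_id is supplied.
No constraint is violated.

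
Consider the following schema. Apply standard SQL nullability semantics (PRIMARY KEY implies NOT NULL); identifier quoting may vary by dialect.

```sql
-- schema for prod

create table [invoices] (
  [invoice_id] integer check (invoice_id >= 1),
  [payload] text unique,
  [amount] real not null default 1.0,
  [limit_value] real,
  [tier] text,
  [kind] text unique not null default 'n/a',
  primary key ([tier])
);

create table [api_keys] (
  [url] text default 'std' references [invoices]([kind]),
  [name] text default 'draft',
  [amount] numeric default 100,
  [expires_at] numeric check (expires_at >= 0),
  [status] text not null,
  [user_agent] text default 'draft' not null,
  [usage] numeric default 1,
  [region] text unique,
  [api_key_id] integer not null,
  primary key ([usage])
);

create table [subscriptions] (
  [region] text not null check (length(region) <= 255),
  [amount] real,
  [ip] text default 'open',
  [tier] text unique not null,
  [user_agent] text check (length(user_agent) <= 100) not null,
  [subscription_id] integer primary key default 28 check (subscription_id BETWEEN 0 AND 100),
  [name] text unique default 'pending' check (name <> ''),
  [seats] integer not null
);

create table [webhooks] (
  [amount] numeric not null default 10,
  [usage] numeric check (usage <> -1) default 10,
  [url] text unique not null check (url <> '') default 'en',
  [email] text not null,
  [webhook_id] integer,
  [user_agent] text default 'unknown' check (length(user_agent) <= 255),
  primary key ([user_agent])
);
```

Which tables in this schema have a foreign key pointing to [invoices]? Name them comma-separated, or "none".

- api_keys.url references invoices(kind).

api_keys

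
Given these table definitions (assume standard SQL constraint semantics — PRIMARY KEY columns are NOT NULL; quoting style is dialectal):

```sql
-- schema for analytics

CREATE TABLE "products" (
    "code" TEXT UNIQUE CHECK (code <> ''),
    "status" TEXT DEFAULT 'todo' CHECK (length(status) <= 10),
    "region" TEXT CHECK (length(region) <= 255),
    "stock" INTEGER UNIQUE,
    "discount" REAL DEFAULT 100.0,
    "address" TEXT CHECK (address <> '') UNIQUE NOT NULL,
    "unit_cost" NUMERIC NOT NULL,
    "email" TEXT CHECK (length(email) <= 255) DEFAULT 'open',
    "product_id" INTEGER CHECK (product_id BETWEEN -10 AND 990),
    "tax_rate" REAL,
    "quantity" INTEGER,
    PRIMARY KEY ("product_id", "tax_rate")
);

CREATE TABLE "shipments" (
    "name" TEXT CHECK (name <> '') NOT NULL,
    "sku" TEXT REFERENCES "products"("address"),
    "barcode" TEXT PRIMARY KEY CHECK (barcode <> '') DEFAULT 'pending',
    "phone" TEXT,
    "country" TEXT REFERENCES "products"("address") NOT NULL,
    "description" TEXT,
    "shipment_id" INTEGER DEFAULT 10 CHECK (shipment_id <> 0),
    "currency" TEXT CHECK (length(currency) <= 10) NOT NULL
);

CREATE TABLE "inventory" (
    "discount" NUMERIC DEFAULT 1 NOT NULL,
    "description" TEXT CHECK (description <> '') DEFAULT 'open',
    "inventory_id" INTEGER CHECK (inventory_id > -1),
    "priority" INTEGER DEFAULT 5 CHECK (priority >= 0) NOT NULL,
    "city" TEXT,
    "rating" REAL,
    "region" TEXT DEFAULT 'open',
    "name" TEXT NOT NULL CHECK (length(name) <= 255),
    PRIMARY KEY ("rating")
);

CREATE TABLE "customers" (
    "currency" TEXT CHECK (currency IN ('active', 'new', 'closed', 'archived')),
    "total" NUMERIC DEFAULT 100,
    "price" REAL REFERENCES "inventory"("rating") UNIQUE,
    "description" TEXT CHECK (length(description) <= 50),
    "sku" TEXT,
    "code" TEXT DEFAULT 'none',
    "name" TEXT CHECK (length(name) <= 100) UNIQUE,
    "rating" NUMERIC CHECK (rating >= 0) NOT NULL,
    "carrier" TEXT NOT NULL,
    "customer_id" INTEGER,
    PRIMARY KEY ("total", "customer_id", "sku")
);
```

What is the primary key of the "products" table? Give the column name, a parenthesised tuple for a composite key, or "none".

(product_id, tax_rate)

A table-level PRIMARY KEY clause names 2 columns: product_id, tax_rate.
This is a composite key — the combination is unique, not each column individually.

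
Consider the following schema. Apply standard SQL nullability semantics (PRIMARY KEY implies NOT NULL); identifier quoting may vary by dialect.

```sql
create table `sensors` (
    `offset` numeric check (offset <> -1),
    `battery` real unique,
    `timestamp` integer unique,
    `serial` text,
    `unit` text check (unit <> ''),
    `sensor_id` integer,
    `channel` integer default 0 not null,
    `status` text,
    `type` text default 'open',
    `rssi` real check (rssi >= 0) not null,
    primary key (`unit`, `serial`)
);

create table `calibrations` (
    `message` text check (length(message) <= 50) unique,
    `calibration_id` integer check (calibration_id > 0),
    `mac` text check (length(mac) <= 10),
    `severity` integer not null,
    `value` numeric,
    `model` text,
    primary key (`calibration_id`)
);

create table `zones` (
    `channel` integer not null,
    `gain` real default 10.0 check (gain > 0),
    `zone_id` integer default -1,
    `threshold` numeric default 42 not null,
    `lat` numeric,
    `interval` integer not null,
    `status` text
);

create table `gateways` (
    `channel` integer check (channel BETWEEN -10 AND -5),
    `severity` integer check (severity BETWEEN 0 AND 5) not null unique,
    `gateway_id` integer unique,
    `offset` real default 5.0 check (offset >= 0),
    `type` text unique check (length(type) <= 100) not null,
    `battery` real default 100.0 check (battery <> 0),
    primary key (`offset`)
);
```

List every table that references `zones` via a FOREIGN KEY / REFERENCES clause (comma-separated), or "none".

No REFERENCES clause anywhere in the schema names zones.

none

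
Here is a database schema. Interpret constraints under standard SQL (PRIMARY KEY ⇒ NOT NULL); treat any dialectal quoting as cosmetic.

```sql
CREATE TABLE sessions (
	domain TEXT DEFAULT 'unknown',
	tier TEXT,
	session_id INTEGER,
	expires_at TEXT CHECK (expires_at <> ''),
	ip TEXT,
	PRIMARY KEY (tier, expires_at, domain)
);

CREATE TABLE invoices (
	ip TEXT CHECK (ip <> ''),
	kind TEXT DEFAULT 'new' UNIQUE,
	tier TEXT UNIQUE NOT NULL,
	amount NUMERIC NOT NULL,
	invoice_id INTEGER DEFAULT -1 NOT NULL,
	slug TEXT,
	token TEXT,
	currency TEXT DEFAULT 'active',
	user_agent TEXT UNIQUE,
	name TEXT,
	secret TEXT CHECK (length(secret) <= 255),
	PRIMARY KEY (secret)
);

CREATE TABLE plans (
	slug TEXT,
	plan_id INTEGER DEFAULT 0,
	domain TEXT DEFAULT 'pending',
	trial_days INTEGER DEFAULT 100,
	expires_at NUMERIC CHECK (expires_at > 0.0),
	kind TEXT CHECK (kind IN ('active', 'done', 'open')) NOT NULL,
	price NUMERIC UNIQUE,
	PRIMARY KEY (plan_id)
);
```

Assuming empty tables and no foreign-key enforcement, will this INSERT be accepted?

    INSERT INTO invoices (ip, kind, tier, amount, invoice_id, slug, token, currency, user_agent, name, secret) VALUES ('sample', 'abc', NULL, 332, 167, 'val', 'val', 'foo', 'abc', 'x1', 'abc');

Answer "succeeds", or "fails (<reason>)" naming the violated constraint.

tier is explicitly set to NULL, but tier is declared NOT NULL.

fails (NOT NULL on tier)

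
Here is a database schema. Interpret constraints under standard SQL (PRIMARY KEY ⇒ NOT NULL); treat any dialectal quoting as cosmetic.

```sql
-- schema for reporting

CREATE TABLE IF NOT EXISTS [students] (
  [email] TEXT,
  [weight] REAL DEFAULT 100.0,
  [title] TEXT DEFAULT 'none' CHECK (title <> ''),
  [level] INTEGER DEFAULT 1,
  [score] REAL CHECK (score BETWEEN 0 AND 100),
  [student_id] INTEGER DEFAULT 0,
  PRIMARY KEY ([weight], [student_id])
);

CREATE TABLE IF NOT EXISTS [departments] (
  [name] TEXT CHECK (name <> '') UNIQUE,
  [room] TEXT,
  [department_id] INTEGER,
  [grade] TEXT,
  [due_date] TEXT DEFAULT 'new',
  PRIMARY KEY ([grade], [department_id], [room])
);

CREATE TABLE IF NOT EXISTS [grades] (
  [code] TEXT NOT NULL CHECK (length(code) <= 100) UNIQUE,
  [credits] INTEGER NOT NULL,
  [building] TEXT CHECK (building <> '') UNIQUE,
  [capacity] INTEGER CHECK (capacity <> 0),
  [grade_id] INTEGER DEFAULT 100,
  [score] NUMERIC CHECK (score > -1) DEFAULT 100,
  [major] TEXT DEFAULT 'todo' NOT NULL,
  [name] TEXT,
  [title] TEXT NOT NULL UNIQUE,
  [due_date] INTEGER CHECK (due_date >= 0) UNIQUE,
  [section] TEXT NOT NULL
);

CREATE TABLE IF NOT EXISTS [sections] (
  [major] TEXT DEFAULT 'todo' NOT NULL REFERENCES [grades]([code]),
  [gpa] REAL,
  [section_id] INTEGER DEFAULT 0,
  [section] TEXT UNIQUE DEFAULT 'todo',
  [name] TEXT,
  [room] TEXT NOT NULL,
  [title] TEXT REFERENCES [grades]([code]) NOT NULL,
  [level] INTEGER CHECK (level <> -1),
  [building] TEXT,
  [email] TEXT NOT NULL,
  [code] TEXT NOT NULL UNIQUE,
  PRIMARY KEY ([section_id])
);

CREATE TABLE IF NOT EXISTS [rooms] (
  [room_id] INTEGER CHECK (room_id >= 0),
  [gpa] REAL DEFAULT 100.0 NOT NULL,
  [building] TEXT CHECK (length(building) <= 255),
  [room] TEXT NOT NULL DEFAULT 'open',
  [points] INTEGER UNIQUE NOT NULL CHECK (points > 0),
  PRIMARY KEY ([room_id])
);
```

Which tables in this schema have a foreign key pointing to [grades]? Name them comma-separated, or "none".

- sections.major references grades(code).
- sections.title references grades(code).

sections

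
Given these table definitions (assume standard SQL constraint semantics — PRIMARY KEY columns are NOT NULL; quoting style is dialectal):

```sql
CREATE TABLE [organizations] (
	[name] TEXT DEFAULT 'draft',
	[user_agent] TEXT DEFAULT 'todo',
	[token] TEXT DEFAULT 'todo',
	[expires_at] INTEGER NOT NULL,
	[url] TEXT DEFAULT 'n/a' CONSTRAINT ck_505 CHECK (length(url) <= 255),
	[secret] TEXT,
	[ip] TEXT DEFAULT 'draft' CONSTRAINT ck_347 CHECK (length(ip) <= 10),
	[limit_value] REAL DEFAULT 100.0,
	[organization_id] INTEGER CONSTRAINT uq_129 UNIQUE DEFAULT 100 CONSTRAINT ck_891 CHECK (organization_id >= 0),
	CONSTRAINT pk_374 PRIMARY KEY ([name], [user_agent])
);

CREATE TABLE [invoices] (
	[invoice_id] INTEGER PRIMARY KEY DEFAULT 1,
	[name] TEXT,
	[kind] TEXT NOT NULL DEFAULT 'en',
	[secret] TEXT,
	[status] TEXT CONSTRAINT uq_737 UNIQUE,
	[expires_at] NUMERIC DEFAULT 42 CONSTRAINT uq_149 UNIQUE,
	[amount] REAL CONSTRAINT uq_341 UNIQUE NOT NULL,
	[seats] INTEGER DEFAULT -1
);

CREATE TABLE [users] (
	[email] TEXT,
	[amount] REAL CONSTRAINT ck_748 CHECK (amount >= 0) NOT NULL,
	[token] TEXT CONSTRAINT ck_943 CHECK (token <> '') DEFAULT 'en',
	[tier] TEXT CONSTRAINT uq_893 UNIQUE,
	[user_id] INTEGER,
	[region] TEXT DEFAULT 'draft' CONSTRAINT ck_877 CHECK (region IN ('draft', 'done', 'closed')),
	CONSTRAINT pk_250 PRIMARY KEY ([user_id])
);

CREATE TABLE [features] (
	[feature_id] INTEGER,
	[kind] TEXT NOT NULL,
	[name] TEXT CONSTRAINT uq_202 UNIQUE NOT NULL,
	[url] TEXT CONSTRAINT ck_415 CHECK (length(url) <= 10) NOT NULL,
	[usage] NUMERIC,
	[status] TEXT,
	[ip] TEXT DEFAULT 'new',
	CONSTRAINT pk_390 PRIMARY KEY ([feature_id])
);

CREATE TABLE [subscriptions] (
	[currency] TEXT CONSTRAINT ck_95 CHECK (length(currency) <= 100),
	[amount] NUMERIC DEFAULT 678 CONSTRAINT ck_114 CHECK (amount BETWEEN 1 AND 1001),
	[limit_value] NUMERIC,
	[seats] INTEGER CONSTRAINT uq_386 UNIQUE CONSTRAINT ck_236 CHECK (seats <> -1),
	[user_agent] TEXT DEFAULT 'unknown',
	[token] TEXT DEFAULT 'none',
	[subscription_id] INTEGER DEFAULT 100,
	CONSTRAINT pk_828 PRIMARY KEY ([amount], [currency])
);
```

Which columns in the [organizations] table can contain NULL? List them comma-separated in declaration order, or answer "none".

- name: part of the PRIMARY KEY, which implies NOT NULL → not nullable.
- user_agent: part of the PRIMARY KEY, which implies NOT NULL → not nullable.
- token: DEFAULT only fills an omitted column; an explicit NULL is still allowed → nullable.
- expires_at: declared NOT NULL → not nullable.
- url: CHECK does not forbid NULL (a CHECK constraint passes when its expression is NULL) → nullable.
- secret: no NOT NULL constraint applies → nullable.
- ip: CHECK does not forbid NULL (a CHECK constraint passes when its expression is NULL) → nullable.
- limit_value: DEFAULT only fills an omitted column; an explicit NULL is still allowed → nullable.
- organization_id: CHECK does not forbid NULL (a CHECK constraint passes when its expression is NULL) → nullable.

token, url, secret, ip, limit_value, organization_id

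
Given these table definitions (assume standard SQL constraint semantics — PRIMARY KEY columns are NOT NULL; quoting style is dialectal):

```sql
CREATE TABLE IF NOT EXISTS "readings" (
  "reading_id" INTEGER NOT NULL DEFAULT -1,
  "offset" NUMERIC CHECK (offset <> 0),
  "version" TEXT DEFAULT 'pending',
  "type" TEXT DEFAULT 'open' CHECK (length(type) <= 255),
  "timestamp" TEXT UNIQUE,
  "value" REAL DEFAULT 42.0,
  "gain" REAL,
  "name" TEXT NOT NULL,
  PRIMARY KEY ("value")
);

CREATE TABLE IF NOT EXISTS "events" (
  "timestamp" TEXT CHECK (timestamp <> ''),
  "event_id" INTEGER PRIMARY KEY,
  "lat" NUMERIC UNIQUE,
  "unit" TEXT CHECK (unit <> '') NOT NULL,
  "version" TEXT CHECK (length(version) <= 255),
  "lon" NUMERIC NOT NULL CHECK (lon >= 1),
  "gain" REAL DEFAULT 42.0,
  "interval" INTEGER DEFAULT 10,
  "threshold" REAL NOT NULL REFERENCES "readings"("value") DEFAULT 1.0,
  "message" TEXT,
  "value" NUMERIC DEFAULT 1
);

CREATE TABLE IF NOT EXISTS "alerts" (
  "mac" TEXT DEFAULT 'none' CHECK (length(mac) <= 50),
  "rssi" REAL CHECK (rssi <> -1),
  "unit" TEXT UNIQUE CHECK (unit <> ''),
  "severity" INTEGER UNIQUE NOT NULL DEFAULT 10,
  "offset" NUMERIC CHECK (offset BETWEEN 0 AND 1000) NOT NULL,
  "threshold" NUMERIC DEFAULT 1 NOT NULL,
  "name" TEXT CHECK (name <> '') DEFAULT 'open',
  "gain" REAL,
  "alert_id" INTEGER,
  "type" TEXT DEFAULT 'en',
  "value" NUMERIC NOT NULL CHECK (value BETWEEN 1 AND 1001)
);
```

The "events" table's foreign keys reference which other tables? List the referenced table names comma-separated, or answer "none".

- threshold REFERENCES readings(value).

readings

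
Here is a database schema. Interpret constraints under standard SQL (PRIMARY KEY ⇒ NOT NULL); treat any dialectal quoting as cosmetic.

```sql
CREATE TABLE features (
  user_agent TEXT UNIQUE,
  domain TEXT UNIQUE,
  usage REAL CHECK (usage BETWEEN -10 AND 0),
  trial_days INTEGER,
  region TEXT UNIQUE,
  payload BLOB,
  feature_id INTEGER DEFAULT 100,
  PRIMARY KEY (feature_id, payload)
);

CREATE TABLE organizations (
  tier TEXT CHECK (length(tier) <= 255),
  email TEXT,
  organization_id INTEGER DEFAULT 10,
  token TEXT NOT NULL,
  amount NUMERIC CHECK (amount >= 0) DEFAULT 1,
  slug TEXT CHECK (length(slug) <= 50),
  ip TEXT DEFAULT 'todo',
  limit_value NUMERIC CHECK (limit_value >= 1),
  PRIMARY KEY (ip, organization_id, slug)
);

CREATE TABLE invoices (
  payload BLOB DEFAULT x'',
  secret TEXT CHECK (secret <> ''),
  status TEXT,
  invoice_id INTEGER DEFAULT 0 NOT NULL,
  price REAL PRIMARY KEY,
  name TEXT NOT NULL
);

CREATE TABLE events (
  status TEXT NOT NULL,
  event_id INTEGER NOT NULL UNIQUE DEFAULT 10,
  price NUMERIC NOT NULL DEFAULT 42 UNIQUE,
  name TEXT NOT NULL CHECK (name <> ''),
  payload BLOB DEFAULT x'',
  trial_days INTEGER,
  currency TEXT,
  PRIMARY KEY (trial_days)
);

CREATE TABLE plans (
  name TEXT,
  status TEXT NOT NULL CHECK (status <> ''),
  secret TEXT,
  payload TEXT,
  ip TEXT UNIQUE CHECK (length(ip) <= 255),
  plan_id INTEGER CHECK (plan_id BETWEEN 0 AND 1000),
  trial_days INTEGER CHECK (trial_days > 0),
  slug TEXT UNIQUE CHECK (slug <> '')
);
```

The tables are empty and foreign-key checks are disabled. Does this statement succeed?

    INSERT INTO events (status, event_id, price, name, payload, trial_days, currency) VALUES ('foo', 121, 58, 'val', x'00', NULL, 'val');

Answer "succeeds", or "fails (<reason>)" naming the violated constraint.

fails (NOT NULL on trial_days)

trial_days is explicitly set to NULL, but trial_days is part of the PRIMARY KEY (implied NOT NULL).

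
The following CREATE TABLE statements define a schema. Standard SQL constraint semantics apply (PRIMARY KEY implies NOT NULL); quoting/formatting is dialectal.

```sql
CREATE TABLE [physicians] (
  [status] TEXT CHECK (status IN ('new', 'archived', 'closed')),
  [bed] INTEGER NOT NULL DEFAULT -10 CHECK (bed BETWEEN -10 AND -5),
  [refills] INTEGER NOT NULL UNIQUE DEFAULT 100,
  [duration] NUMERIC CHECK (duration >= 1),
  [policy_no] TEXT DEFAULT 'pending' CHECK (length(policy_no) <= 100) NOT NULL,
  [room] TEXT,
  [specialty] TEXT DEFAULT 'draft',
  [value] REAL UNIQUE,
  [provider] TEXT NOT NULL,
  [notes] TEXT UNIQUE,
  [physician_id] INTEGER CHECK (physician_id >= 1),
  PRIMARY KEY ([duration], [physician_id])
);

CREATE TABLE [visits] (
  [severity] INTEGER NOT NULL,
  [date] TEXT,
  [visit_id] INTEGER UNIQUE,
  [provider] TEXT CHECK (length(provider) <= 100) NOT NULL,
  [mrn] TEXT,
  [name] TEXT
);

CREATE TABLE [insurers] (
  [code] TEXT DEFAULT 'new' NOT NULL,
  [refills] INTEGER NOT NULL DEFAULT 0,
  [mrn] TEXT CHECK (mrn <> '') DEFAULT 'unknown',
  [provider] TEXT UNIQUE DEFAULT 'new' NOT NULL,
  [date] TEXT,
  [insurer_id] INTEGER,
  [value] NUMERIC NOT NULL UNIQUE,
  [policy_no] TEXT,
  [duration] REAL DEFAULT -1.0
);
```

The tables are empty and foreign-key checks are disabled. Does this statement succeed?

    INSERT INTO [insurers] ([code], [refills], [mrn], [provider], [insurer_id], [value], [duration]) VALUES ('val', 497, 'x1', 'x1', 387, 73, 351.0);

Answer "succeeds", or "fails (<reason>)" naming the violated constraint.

succeeds

NOT NULL columns: code is supplied; provider is supplied; refills is supplied; value is supplied.
CHECK constraints: 'x1' satisfies (mrn <> '').
No constraint is violated.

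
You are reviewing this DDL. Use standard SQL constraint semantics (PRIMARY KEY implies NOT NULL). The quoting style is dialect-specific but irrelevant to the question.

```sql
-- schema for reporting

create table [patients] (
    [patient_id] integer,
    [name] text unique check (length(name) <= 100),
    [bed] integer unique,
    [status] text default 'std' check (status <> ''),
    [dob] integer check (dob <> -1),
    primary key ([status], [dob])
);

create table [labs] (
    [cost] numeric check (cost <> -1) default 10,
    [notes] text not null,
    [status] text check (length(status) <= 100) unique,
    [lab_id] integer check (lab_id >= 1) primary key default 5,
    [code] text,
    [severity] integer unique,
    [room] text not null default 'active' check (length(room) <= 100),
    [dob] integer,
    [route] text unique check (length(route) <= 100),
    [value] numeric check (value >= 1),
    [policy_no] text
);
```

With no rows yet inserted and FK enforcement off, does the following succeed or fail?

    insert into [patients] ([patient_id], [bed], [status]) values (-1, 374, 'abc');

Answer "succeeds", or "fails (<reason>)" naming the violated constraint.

fails (NOT NULL on dob)

dob is omitted from the column list and has no DEFAULT, so it would receive NULL.
But dob is part of the PRIMARY KEY (implied NOT NULL).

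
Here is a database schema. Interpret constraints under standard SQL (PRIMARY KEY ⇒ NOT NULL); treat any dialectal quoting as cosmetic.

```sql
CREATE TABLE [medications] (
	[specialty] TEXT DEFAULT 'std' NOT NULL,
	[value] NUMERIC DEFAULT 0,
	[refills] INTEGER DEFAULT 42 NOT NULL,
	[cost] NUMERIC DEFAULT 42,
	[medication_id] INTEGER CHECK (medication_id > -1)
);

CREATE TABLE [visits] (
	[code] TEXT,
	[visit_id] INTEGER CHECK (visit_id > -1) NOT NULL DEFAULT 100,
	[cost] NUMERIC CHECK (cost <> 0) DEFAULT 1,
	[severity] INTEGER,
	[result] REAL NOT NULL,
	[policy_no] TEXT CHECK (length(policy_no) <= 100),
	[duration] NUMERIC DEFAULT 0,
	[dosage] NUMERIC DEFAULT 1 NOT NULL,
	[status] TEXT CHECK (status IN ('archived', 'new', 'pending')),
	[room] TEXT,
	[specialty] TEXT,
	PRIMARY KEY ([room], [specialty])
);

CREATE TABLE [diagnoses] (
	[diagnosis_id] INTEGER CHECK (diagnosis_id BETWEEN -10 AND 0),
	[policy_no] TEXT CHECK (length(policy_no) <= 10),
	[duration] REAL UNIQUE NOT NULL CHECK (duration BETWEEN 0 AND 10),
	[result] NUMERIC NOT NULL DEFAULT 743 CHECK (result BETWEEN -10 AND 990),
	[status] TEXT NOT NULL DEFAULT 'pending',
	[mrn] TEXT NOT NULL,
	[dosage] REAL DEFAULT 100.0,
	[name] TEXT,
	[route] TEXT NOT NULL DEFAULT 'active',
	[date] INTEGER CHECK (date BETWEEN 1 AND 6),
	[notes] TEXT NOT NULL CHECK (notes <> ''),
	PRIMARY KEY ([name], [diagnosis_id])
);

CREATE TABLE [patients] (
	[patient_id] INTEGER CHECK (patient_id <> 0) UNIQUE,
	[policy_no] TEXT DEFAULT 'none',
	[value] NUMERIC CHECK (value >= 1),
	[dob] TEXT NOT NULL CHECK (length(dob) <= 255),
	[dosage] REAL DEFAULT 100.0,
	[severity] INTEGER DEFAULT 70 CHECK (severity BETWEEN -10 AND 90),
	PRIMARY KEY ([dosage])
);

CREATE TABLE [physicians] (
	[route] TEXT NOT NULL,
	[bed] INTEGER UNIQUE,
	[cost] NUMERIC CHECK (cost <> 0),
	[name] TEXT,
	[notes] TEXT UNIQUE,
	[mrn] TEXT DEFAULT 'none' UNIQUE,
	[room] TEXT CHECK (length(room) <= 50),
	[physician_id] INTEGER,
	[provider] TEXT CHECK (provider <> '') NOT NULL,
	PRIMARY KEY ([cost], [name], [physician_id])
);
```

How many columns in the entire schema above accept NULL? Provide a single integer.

medications: 3 nullable (value, cost, medication_id — PK none and explicit NOT NULL columns excluded).
visits: 6 nullable (code, cost, severity, policy_no, duration, status — PK (room, specialty) and explicit NOT NULL columns excluded).
diagnoses: 3 nullable (policy_no, dosage, date — PK (name, diagnosis_id) and explicit NOT NULL columns excluded).
patients: 4 nullable (patient_id, policy_no, value, severity — PK (dosage) and explicit NOT NULL columns excluded).
physicians: 4 nullable (bed, notes, mrn, room — PK (cost, name, physician_id) and explicit NOT NULL columns excluded).
Total: 3 + 6 + 3 + 4 + 4 = 20.

20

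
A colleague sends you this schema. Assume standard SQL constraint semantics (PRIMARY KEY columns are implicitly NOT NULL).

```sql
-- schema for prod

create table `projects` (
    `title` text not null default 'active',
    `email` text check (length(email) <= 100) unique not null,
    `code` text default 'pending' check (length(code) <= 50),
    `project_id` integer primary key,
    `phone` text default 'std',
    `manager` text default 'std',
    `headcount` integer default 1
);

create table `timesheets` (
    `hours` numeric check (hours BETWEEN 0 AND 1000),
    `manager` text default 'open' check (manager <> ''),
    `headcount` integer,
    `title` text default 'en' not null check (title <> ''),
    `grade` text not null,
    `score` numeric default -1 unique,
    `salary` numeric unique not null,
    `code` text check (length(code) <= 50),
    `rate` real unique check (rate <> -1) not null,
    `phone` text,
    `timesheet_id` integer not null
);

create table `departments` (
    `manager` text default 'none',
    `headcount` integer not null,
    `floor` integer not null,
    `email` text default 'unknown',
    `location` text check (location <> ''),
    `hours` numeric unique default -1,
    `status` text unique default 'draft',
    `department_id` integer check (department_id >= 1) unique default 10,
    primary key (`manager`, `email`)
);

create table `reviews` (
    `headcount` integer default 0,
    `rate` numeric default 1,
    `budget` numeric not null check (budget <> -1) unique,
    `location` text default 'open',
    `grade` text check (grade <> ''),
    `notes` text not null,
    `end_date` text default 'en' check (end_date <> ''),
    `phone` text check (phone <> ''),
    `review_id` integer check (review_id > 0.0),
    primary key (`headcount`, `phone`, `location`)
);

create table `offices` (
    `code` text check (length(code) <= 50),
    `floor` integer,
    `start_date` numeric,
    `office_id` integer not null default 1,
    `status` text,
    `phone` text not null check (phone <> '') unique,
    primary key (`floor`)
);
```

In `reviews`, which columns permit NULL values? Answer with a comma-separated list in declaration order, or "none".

- headcount: part of the PRIMARY KEY, which implies NOT NULL → not nullable.
- rate: DEFAULT only fills an omitted column; an explicit NULL is still allowed → nullable.
- budget: declared NOT NULL → not nullable.
- location: part of the PRIMARY KEY, which implies NOT NULL → not nullable.
- grade: CHECK does not forbid NULL (a CHECK constraint passes when its expression is NULL) → nullable.
- notes: declared NOT NULL → not nullable.
- end_date: CHECK does not forbid NULL (a CHECK constraint passes when its expression is NULL) → nullable.
- phone: part of the PRIMARY KEY, which implies NOT NULL → not nullable.
- review_id: CHECK does not forbid NULL (a CHECK constraint passes when its expression is NULL) → nullable.

rate, grade, end_date, review_id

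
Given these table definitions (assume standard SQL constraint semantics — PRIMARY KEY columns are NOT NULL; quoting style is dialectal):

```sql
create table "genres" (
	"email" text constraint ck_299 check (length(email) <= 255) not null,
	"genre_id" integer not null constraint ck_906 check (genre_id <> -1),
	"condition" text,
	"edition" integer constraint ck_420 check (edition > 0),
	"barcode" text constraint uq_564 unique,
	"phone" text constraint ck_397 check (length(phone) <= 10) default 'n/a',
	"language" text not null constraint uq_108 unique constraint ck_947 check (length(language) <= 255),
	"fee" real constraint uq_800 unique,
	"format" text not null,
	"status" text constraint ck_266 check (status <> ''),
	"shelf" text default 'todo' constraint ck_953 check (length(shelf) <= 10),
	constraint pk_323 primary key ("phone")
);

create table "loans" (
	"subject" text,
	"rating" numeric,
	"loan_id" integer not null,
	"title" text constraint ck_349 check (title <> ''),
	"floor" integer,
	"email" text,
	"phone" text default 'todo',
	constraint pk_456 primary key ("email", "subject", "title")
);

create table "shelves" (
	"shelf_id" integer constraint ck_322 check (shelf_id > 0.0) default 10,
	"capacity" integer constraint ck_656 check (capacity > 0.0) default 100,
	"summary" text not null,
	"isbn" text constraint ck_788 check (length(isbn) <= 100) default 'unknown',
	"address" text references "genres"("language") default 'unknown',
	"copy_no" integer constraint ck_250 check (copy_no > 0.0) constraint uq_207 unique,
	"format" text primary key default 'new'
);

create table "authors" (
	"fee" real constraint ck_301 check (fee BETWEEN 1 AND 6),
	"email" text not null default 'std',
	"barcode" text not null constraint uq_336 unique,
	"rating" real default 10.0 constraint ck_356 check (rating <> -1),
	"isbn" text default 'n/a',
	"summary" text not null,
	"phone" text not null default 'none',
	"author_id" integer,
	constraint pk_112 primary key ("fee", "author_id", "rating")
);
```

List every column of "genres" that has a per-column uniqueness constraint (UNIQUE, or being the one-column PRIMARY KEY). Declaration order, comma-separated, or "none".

barcode, phone, language, fee

- email: no UNIQUE or single-column PK constraint.
- genre_id: no UNIQUE or single-column PK constraint.
- condition: no UNIQUE or single-column PK constraint.
- edition: no UNIQUE or single-column PK constraint.
- barcode: declared UNIQUE → unique.
- phone: single-column PRIMARY KEY → unique.
- language: declared UNIQUE → unique.
- fee: declared UNIQUE → unique.
- format: no UNIQUE or single-column PK constraint.
- status: no UNIQUE or single-column PK constraint.
- shelf: no UNIQUE or single-column PK constraint.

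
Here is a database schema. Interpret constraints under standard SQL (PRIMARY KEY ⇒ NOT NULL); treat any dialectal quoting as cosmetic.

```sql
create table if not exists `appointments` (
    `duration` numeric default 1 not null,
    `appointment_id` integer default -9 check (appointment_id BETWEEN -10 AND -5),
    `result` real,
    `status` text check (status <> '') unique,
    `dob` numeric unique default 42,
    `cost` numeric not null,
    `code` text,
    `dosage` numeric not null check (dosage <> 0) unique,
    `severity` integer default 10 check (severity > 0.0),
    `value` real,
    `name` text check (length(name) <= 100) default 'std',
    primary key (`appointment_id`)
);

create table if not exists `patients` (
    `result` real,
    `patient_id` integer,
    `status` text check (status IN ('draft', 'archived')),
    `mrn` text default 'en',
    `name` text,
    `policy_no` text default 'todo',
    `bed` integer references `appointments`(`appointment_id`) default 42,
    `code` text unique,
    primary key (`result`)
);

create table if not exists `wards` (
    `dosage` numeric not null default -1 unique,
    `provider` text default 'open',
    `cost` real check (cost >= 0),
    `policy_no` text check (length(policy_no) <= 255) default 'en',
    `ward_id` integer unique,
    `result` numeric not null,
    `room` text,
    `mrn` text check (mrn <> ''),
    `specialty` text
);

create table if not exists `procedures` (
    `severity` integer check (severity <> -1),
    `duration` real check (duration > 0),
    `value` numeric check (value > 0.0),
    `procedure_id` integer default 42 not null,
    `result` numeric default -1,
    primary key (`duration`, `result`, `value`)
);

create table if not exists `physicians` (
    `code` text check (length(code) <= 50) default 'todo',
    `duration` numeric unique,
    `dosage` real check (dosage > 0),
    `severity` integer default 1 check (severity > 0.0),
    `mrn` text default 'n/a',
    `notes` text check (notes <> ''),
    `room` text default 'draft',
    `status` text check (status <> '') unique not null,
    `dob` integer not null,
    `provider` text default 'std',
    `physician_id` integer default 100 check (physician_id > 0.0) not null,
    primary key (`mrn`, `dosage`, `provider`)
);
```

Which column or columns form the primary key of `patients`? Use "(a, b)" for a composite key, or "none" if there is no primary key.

result

result is declared PRIMARY KEY as a table-level PRIMARY KEY clause.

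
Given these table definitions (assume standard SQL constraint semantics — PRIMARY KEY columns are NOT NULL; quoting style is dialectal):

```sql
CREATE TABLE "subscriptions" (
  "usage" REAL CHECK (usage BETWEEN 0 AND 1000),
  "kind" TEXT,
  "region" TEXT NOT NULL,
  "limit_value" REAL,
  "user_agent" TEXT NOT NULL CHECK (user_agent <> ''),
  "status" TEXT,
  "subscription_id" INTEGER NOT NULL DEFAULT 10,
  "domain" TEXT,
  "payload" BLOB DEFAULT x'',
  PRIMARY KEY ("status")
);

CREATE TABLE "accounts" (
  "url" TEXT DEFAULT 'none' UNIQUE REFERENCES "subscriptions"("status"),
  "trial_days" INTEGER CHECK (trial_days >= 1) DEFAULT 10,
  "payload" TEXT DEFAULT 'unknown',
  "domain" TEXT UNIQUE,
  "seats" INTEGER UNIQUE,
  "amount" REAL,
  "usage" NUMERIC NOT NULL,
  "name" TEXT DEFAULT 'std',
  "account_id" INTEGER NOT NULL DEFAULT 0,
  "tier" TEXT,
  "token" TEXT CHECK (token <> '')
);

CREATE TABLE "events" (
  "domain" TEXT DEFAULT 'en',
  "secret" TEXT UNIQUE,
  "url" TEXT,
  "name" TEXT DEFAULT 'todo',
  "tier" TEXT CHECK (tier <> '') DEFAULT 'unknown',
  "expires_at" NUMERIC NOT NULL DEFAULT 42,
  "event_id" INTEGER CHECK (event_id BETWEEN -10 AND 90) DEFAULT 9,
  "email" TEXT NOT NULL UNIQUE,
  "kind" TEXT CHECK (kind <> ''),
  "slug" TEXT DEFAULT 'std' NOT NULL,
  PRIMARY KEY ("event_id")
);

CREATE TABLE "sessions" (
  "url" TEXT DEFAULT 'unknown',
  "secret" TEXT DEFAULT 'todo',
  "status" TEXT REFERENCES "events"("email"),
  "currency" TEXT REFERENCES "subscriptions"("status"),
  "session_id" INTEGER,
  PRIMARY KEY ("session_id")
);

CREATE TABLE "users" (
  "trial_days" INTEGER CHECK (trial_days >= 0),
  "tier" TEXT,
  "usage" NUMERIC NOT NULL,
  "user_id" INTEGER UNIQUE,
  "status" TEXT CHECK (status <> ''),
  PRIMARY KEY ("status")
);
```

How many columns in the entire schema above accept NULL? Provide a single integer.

subscriptions: 5 nullable (usage, kind, limit_value, domain, payload — PK (status) and explicit NOT NULL columns excluded).
accounts: 9 nullable (url, trial_days, payload, domain, seats, amount, name, tier, token — PK none and explicit NOT NULL columns excluded).
events: 6 nullable (domain, secret, url, name, tier, kind — PK (event_id) and explicit NOT NULL columns excluded).
sessions: 4 nullable (url, secret, status, currency — PK (session_id) and explicit NOT NULL columns excluded).
users: 3 nullable (trial_days, tier, user_id — PK (status) and explicit NOT NULL columns excluded).
Total: 5 + 9 + 6 + 4 + 3 = 27.

27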